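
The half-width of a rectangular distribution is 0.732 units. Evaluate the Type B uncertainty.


u_B = half_width / sqrt(3)
u_B = 0.732 / 1.7320508
u_B = 0.4226

0.4226


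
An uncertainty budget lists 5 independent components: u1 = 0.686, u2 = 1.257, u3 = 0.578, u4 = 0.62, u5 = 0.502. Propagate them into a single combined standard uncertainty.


uc = sqrt(0.686^2 + 1.257^2 + 0.578^2 + 0.62^2 + 0.502^2)
uc = sqrt(3.021133)
uc = 1.7381

1.7381


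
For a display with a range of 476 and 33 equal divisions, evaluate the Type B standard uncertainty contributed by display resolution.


resolution = range / divisions
resolution = 476 / 33 = 14.424242
u_res = resolution / (2*sqrt(3))
u_res = 14.424242 / 3.4641016
u_res = 4.1639

4.1639


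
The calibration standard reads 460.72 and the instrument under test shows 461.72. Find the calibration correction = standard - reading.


Correction = standard - reading
= 460.72 - 461.72
= -1.0000

-1.0000


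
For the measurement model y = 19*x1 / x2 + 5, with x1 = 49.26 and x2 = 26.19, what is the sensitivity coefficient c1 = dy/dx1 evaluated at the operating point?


y = 19*x1 / x2 + 5
dy/dx1 = 19/x2
Evaluate at x2 = 26.19: c1 = 19 / 26.19
c1 = 0.7255

0.7255


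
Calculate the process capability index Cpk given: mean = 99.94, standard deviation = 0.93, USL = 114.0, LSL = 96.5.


Cpu = (USL - mean) / (3*sigma) = (114.0 - 99.94) / (3*0.93) = 5.0394
Cpl = (mean - LSL) / (3*sigma) = (99.94 - 96.5) / (3*0.93) = 1.2330
Cpk = min(Cpu, Cpl) = 1.2330

1.2330


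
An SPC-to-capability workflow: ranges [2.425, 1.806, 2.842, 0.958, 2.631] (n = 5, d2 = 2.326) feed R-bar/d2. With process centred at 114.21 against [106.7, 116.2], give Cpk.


R_bar = (2.425 + 1.806 + 2.842 + 0.958 + 2.631) / 5 = 2.1324
sigma = R_bar / d2 = 2.1324 / 2.326 = 0.91676698
Cp = (USL - LSL)/(6*sigma) = (116.2 - 106.7)/(6*0.91676698) = 1.7271
Cpu = (116.2 - 114.21)/(3*0.91676698) = 0.7236
Cpl = (114.21 - 106.7)/(3*0.91676698) = 2.7306
Cpk = min(Cpu, Cpl) = 0.7236

0.7236


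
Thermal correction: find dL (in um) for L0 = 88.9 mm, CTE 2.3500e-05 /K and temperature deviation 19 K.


dL = L * alpha * dT
= 88.9 * 2.3500e-05 * 19
= 0.0396939 mm
dL_um = 0.0396939 * 1000 = 39.6939 um

39.6939


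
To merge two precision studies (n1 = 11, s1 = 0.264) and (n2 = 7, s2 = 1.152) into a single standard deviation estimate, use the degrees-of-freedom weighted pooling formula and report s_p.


s_p = sqrt(((n1-1)*s1^2 + (n2-1)*s2^2) / (n1+n2-2))
numerator = (11-1)*0.264^2 + (7-1)*1.152^2 = 0.69696 + 7.962624 = 8.659584
denominator = 11 + 7 - 2 = 16
s_p^2 = 8.659584 / 16 = 0.541224
s_p = sqrt(0.541224) = 0.7357

0.7357


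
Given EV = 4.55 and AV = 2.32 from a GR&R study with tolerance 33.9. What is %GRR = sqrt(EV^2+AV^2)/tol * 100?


GRR = sqrt(EV^2 + AV^2) = sqrt(4.55^2 + 2.32^2) = 5.1073379
%GRR = GRR / tol * 100 = 5.1073379 / 33.9 * 100
%GRR = 15.0659

15.0659


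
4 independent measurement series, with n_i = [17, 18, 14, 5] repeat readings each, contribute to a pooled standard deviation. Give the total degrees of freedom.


nu = sum_i (n_i - 1)
nu = ((17 - 1) + (18 - 1) + (14 - 1) + (5 - 1))
nu = 16 + 17 + 13 + 4
nu = 50

50


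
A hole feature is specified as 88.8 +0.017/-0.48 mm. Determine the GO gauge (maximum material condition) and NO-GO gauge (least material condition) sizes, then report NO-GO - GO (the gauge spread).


GO = nominal - lower_tol (smallest hole = maximum material condition)
GO = 88.8 - 0.48 = 88.32
NO-GO = nominal + upper_tol (largest hole = least material condition)
NO-GO = 88.8 + 0.017 = 88.817
spread = NO-GO - GO = 88.817 - 88.32 = 0.4970

0.4970


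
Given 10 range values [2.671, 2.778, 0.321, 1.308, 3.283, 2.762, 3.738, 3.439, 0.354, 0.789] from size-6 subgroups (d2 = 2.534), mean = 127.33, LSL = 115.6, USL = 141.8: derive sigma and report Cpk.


R_bar = (2.671 + 2.778 + 0.321 + 1.308 + 3.283 + 2.762 + 3.738 + 3.439 + 0.354 + 0.789) / 10 = 2.1443
sigma = R_bar / d2 = 2.1443 / 2.534 = 0.84621152
Cp = (USL - LSL)/(6*sigma) = (141.8 - 115.6)/(6*0.84621152) = 5.1603
Cpu = (141.8 - 127.33)/(3*0.84621152) = 5.6999
Cpl = (127.33 - 115.6)/(3*0.84621152) = 4.6206
Cpk = min(Cpu, Cpl) = 4.6206

4.6206


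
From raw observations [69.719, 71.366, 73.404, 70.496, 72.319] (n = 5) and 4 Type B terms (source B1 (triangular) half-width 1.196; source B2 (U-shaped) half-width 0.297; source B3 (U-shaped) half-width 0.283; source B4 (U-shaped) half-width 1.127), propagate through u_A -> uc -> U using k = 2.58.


mean = (69.719 + 71.366 + 73.404 + 70.496 + 72.319) / 5 = 71.4608
s = sqrt(sum((x - mean)^2)/(n-1)) = 1.4565565
u_A = s / sqrt(n) = 1.4565565 / sqrt(5) = 0.65139187
u_B1 = 1.196 / sqrt(6) = 0.48826496
u_B2 = 0.297 / sqrt(2) = 0.21001071
u_B3 = 0.283 / sqrt(2) = 0.20011122
u_B4 = 1.127 / sqrt(2) = 0.79690934
uc = sqrt(0.65139187^2 + 0.48826496^2 + 0.21001071^2 + 0.20011122^2 + 0.79690934^2) = 1.1755541
U = k * uc = 2.58 * 1.1755541
U = 3.0329

3.0329


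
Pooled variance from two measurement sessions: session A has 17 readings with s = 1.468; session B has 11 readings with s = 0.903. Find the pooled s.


s_p = sqrt(((n1-1)*s1^2 + (n2-1)*s2^2) / (n1+n2-2))
numerator = (17-1)*1.468^2 + (11-1)*0.903^2 = 34.480384 + 8.15409 = 42.634474
denominator = 17 + 11 - 2 = 26
s_p^2 = 42.634474 / 26 = 1.6397875
s_p = sqrt(1.6397875) = 1.2805

1.2805


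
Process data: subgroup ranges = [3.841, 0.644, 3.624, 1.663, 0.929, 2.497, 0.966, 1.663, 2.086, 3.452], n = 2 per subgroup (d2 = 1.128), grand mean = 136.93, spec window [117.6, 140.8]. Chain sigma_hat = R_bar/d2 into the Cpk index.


R_bar = (3.841 + 0.644 + 3.624 + 1.663 + 0.929 + 2.497 + 0.966 + 1.663 + 2.086 + 3.452) / 10 = 2.1365
sigma = R_bar / d2 = 2.1365 / 1.128 = 1.8940603
Cp = (USL - LSL)/(6*sigma) = (140.8 - 117.6)/(6*1.8940603) = 2.0415
Cpu = (140.8 - 136.93)/(3*1.8940603) = 0.6811
Cpl = (136.93 - 117.6)/(3*1.8940603) = 3.4019
Cpk = min(Cpu, Cpl) = 0.6811

0.6811


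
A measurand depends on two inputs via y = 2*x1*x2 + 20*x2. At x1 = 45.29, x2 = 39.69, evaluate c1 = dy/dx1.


y = 2*x1*x2 + 20*x2
dy/dx1 = 2*x2
Evaluate at x2 = 39.69: c1 = 2 * 39.69
c1 = 79.3800

79.3800


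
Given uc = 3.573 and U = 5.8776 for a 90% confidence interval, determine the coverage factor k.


k = U / uc
k = 5.8776 / 3.573
k = 1.645

1.645


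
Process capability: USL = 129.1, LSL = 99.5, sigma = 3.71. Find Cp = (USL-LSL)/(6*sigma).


Cp = (USL - LSL) / (6 * sigma)
= (129.1 - 99.5) / (6 * 3.71)
= 29.6000 / 22.2600
= 1.3297

1.3297


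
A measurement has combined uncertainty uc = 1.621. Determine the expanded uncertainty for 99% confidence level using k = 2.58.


U = k * uc
U = 2.58 * 1.621
U = 4.1822

4.1822


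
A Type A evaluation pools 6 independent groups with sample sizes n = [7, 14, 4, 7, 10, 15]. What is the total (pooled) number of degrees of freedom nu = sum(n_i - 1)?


nu = sum_i (n_i - 1)
nu = ((7 - 1) + (14 - 1) + (4 - 1) + (7 - 1) + (10 - 1) + (15 - 1))
nu = 6 + 13 + 3 + 6 + 9 + 14
nu = 51

51


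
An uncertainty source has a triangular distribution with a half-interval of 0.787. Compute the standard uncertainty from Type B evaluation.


u_B = half_width / sqrt(6)
u_B = 0.787 / 2.4494897
u_B = 0.3213

0.3213


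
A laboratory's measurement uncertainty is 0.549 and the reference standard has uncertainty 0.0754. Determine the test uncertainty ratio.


TUR = u_lab / u_ref
= 0.549 / 0.0754
= 7.2812

7.2812


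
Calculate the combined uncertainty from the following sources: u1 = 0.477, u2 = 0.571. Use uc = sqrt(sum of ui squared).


uc = sqrt(0.477^2 + 0.571^2)
uc = sqrt(0.55357)
uc = 0.7440

0.7440


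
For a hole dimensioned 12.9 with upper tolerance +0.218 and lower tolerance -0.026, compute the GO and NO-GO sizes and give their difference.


GO = nominal - lower_tol (smallest hole = maximum material condition)
GO = 12.9 - 0.026 = 12.874
NO-GO = nominal + upper_tol (largest hole = least material condition)
NO-GO = 12.9 + 0.218 = 13.118
spread = NO-GO - GO = 13.118 - 12.874 = 0.2440

0.2440


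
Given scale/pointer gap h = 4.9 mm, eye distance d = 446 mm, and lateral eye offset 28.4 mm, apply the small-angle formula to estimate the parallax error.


error = h * offset / d
= 4.9 * 28.4 / 446
= 0.3120

0.3120


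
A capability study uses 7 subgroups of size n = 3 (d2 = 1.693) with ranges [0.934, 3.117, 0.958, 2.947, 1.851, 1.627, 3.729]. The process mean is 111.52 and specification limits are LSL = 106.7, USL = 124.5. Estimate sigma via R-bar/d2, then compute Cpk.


R_bar = (0.934 + 3.117 + 0.958 + 2.947 + 1.851 + 1.627 + 3.729) / 7 = 2.1661429
sigma = R_bar / d2 = 2.1661429 / 1.693 = 1.2794701
Cp = (USL - LSL)/(6*sigma) = (124.5 - 106.7)/(6*1.2794701) = 2.3187
Cpu = (124.5 - 111.52)/(3*1.2794701) = 3.3816
Cpl = (111.52 - 106.7)/(3*1.2794701) = 1.2557
Cpk = min(Cpu, Cpl) = 1.2557

1.2557


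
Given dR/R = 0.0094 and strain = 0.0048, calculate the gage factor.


GF = (dR/R) / epsilon
= 0.0094 / 0.0048
= 1.9583

1.9583


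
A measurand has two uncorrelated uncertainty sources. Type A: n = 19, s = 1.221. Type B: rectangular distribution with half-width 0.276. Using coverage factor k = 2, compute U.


u_A = s / sqrt(n) = 1.221 / sqrt(19) = 0.28011661
u_B = half_width / sqrt(3) = 0.276 / sqrt(3) = 0.15934867
uc = sqrt(u_A^2 + u_B^2) = sqrt(0.28011661^2 + 0.15934867^2) = 0.32226901
U = k * uc = 2 * 0.32226901
U = 0.6445

0.6445


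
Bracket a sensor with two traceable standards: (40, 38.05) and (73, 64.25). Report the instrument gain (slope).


slope = (y2 - y1) / (x2 - x1)
= (64.25 - 38.05) / (73 - 40)
= 26.2000 / 33
= 0.7939

0.7939


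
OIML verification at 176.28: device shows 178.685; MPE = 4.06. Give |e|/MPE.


e = indication - reference = 178.685 - 176.28 = 2.4050
|e| = 2.4050
ratio = |e| / MPE = 2.4050 / 4.06
ratio = 0.5924

0.5924


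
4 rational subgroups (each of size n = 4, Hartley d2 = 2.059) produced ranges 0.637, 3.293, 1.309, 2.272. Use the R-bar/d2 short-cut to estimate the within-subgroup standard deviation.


R_bar = (0.637 + 3.293 + 1.309 + 2.272) / 4
R_bar = 7.511 / 4 = 1.87775
sigma_hat = R_bar / d2 = 1.87775 / 2.059 = 0.9120

0.9120


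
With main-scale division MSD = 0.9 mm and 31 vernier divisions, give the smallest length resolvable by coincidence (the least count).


LC = MSD / n_div
= 0.9 / 31
= 0.0290

0.0290


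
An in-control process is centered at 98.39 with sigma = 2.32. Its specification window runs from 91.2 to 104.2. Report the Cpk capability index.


Cpu = (USL - mean) / (3*sigma) = (104.2 - 98.39) / (3*2.32) = 0.8348
Cpl = (mean - LSL) / (3*sigma) = (98.39 - 91.2) / (3*2.32) = 1.0330
Cpk = min(Cpu, Cpl) = 0.8348

0.8348


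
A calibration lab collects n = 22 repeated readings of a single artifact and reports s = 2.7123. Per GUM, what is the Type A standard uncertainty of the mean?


u_A = s / sqrt(n)
u_A = 2.7123 / sqrt(22)
u_A = 2.7123 / 4.6904158
u_A = 0.5783

0.5783


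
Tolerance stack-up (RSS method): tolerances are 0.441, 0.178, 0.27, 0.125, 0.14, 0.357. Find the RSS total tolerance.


RSS = sqrt(0.441^2 + 0.178^2 + 0.27^2 + 0.125^2 + 0.14^2 + 0.357^2)
= sqrt(0.461739)
= 0.6795

0.6795


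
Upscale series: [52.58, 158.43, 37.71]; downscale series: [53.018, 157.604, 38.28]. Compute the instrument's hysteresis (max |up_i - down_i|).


|52.58 - 53.018| = 0.4380
|158.43 - 157.604| = 0.8260
|37.71 - 38.28| = 0.5700
hysteresis = max(diffs) = 0.8260

0.8260


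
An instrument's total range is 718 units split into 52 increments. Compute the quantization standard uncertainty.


resolution = range / divisions
resolution = 718 / 52 = 13.807692
u_res = resolution / (2*sqrt(3))
u_res = 13.807692 / 3.4641016
u_res = 3.9859

3.9859


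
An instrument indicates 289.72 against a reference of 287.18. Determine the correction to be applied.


Correction = standard - reading
= 287.18 - 289.72
= -2.5400

-2.5400


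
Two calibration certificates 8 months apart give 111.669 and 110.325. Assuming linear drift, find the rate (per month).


rate = (v2 - v1) / months
= (110.325 - 111.669) / 8
= -1.3440 / 8
= -0.1680

-0.1680


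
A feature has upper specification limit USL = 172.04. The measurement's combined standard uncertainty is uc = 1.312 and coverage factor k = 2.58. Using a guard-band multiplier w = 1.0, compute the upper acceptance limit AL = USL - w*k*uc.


U = k * uc = 2.58 * 1.312 = 3.38496
guard band g = w * U = 1.0 * 3.38496 = 3.38496
AL = USL - g = 172.04 - 3.38496
AL = 168.6550

168.6550


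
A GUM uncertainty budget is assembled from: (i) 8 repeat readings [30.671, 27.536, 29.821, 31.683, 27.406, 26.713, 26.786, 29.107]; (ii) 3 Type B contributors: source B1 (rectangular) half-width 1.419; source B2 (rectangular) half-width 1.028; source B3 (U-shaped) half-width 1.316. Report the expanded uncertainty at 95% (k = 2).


mean = (30.671 + 27.536 + 29.821 + 31.683 + 27.406 + 26.713 + 26.786 + 29.107) / 8 = 28.715375
s = sqrt(sum((x - mean)^2)/(n-1)) = 1.883933
u_A = s / sqrt(n) = 1.883933 / sqrt(8) = 0.6660709
u_B1 = 1.419 / sqrt(3) = 0.81926003
u_B2 = 1.028 / sqrt(3) = 0.59351608
u_B3 = 1.316 / sqrt(2) = 0.93055252
uc = sqrt(0.6660709^2 + 0.81926003^2 + 0.59351608^2 + 0.93055252^2) = 1.5274249
U = k * uc = 2 * 1.5274249
U = 3.0548

3.0548


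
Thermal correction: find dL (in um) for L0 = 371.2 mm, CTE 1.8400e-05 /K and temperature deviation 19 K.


dL = L * alpha * dT
= 371.2 * 1.8400e-05 * 19
= 0.1297715 mm
dL_um = 0.1297715 * 1000 = 129.7715 um

129.7715


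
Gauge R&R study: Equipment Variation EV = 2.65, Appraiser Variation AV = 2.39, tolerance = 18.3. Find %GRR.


GRR = sqrt(EV^2 + AV^2) = sqrt(2.65^2 + 2.39^2) = 3.5685571
%GRR = GRR / tol * 100 = 3.5685571 / 18.3 * 100
%GRR = 19.5003

19.5003


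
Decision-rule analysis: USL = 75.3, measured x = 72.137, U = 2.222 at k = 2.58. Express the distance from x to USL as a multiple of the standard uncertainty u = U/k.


u = U / k = 2.222 / 2.58 = 0.86124031
margin = |USL - x| = |75.3 - 72.137| = 3.163
z = margin / u = 3.163 / 0.86124031
z = 3.6726

3.6726


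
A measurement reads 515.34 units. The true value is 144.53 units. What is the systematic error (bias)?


Systematic error = measured - true
= 515.34 - 144.53
= 370.8100

370.8100


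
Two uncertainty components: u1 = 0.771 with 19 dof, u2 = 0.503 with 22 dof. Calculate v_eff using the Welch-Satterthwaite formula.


uc = sqrt(u1^2 + u2^2) = sqrt(0.771^2 + 0.503^2) = 0.92057048
v_eff = uc^4 / (u1^4/v1 + u2^4/v2)
= 0.92057048^4 / (0.771^4/19 + 0.503^4/22)
= 0.71817152 / 0.021507607
v_eff = 33.3915

33.3915


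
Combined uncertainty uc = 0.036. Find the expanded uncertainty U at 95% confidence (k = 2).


U = k * uc
U = 2 * 0.036
U = 0.0720

0.0720


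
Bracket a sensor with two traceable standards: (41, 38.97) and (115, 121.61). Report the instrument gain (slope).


slope = (y2 - y1) / (x2 - x1)
= (121.61 - 38.97) / (115 - 41)
= 82.6400 / 74
= 1.1168

1.1168


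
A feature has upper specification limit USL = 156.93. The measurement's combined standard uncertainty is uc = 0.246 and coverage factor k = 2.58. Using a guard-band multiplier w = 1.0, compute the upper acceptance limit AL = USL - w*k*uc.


U = k * uc = 2.58 * 0.246 = 0.63468
guard band g = w * U = 1.0 * 0.63468 = 0.63468
AL = USL - g = 156.93 - 0.63468
AL = 156.2953

156.2953


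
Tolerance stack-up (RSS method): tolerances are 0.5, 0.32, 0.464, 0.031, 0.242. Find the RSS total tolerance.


RSS = sqrt(0.5^2 + 0.32^2 + 0.464^2 + 0.031^2 + 0.242^2)
= sqrt(0.627221)
= 0.7920

0.7920


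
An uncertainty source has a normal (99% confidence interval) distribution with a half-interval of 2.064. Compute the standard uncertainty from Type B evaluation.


u_B = half_width / 2.576
u_B = 2.064 / 2.576
u_B = 0.8012

0.8012


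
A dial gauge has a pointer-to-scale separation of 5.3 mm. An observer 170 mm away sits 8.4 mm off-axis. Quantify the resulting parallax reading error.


error = h * offset / d
= 5.3 * 8.4 / 170
= 0.2619

0.2619


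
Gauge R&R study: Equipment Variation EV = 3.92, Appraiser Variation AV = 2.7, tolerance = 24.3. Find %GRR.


GRR = sqrt(EV^2 + AV^2) = sqrt(3.92^2 + 2.7^2) = 4.7598739
%GRR = GRR / tol * 100 = 4.7598739 / 24.3 * 100
%GRR = 19.5880

19.5880


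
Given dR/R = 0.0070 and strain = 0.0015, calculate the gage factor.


GF = (dR/R) / epsilon
= 0.0070 / 0.0015
= 4.6667

4.6667


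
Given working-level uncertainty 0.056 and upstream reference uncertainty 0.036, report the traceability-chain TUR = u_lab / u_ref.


TUR = u_lab / u_ref
= 0.056 / 0.036
= 1.5556

1.5556


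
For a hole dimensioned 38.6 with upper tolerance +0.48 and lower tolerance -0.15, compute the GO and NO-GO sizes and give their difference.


GO = nominal - lower_tol (smallest hole = maximum material condition)
GO = 38.6 - 0.15 = 38.45
NO-GO = nominal + upper_tol (largest hole = least material condition)
NO-GO = 38.6 + 0.48 = 39.08
spread = NO-GO - GO = 39.08 - 38.45 = 0.6300

0.6300


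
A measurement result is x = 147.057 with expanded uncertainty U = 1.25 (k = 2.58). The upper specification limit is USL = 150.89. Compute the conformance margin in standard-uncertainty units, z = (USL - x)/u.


u = U / k = 1.25 / 2.58 = 0.48449612
margin = |USL - x| = |150.89 - 147.057| = 3.833
z = margin / u = 3.833 / 0.48449612
z = 7.9113

7.9113


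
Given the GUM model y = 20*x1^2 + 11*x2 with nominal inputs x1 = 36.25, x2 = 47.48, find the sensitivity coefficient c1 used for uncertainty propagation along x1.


y = 20*x1^2 + 11*x2
dy/dx1 = 2*20*x1
Evaluate at x1 = 36.25: c1 = 40 * 36.25
c1 = 1450.0000

1450.0000


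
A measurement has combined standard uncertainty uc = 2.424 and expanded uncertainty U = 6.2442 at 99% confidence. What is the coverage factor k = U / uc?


k = U / uc
k = 6.2442 / 2.424
k = 2.576

2.576


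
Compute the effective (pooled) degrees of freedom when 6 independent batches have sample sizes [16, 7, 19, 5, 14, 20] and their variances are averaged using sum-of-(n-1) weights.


nu = sum_i (n_i - 1)
nu = ((16 - 1) + (7 - 1) + (19 - 1) + (5 - 1) + (14 - 1) + (20 - 1))
nu = 15 + 6 + 18 + 4 + 13 + 19
nu = 75

75


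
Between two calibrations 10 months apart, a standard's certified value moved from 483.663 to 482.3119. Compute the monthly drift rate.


rate = (v2 - v1) / months
= (482.3119 - 483.663) / 10
= -1.3511 / 10
= -0.1351

-0.1351


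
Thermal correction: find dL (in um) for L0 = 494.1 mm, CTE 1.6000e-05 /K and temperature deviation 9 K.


dL = L * alpha * dT
= 494.1 * 1.6000e-05 * 9
= 0.0711504 mm
dL_um = 0.0711504 * 1000 = 71.1504 um

71.1504


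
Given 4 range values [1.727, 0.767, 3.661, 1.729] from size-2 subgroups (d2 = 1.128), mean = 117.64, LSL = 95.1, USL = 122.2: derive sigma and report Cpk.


R_bar = (1.727 + 0.767 + 3.661 + 1.729) / 4 = 1.971
sigma = R_bar / d2 = 1.971 / 1.128 = 1.7473404
Cp = (USL - LSL)/(6*sigma) = (122.2 - 95.1)/(6*1.7473404) = 2.5849
Cpu = (122.2 - 117.64)/(3*1.7473404) = 0.8699
Cpl = (117.64 - 95.1)/(3*1.7473404) = 4.2999
Cpk = min(Cpu, Cpl) = 0.8699

0.8699


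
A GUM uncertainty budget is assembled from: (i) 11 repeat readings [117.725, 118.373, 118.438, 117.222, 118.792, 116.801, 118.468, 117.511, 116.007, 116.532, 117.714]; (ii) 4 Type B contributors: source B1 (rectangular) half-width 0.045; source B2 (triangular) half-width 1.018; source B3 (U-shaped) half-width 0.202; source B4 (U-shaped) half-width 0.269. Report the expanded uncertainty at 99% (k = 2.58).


mean = (117.725 + 118.373 + 118.438 + 117.222 + 118.792 + 116.801 + 118.468 + 117.511 + 116.007 + 116.532 + 117.714) / 11 = 117.5984545
s = sqrt(sum((x - mean)^2)/(n-1)) = 0.89275611
u_A = s / sqrt(n) = 0.89275611 / sqrt(11) = 0.2691761
u_B1 = 0.045 / sqrt(3) = 0.025980762
u_B2 = 1.018 / sqrt(6) = 0.41559676
u_B3 = 0.202 / sqrt(2) = 0.14283557
u_B4 = 0.269 / sqrt(2) = 0.19021172
uc = sqrt(0.2691761^2 + 0.025980762^2 + 0.41559676^2 + 0.14283557^2 + 0.19021172^2) = 0.54993994
U = k * uc = 2.58 * 0.54993994
U = 1.4188

1.4188


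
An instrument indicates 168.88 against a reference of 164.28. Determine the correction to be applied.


Correction = standard - reading
= 164.28 - 168.88
= -4.6000

-4.6000


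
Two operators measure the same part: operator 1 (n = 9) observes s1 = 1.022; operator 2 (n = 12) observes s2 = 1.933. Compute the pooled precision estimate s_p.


s_p = sqrt(((n1-1)*s1^2 + (n2-1)*s2^2) / (n1+n2-2))
numerator = (9-1)*1.022^2 + (12-1)*1.933^2 = 8.355872 + 41.101379 = 49.457251
denominator = 9 + 12 - 2 = 19
s_p^2 = 49.457251 / 19 = 2.6030132
s_p = sqrt(2.6030132) = 1.6134

1.6134


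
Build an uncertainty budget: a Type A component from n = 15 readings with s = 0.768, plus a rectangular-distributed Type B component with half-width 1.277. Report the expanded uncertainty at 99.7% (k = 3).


u_A = s / sqrt(n) = 0.768 / sqrt(15) = 0.19829675
u_B = half_width / sqrt(3) = 1.277 / sqrt(3) = 0.73727629
uc = sqrt(u_A^2 + u_B^2) = sqrt(0.19829675^2 + 0.73727629^2) = 0.76347752
U = k * uc = 3 * 0.76347752
U = 2.2904

2.2904


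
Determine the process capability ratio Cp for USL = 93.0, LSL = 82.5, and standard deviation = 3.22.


Cp = (USL - LSL) / (6 * sigma)
= (93.0 - 82.5) / (6 * 3.22)
= 10.5000 / 19.3200
= 0.5435

0.5435


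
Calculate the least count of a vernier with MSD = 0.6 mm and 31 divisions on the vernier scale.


LC = MSD / n_div
= 0.6 / 31
= 0.0194

0.0194


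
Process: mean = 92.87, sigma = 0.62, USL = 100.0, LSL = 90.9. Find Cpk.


Cpu = (USL - mean) / (3*sigma) = (100.0 - 92.87) / (3*0.62) = 3.8333
Cpl = (mean - LSL) / (3*sigma) = (92.87 - 90.9) / (3*0.62) = 1.0591
Cpk = min(Cpu, Cpl) = 1.0591

1.0591


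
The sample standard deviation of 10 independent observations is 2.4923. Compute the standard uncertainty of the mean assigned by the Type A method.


u_A = s / sqrt(n)
u_A = 2.4923 / sqrt(10)
u_A = 2.4923 / 3.1622777
u_A = 0.7881

0.7881


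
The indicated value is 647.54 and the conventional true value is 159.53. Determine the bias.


Systematic error = measured - true
= 647.54 - 159.53
= 488.0100

488.0100


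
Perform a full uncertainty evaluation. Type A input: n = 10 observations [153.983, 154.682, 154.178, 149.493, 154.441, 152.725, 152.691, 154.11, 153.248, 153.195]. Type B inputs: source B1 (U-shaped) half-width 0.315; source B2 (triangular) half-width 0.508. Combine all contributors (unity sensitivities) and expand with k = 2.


mean = (153.983 + 154.682 + 154.178 + 149.493 + 154.441 + 152.725 + 152.691 + 154.11 + 153.248 + 153.195) / 10 = 153.2746
s = sqrt(sum((x - mean)^2)/(n-1)) = 1.5021211
u_A = s / sqrt(n) = 1.5021211 / sqrt(10) = 0.4750124
u_B1 = 0.315 / sqrt(2) = 0.22273864
u_B2 = 0.508 / sqrt(6) = 0.20739013
uc = sqrt(0.4750124^2 + 0.22273864^2 + 0.20739013^2) = 0.56414533
U = k * uc = 2 * 0.56414533
U = 1.1283

1.1283


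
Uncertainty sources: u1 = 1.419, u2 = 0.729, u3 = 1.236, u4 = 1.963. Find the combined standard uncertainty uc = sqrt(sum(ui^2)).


uc = sqrt(1.419^2 + 0.729^2 + 1.236^2 + 1.963^2)
uc = sqrt(7.926067)
uc = 2.8153

2.8153


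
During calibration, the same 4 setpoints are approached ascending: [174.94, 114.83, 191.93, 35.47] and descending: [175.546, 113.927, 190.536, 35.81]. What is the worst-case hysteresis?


|174.94 - 175.546| = 0.6060
|114.83 - 113.927| = 0.9030
|191.93 - 190.536| = 1.3940
|35.47 - 35.81| = 0.3400
hysteresis = max(diffs) = 1.3940

1.3940


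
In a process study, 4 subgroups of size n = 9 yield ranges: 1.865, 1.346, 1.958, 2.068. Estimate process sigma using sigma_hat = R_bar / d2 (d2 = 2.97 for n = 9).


R_bar = (1.865 + 1.346 + 1.958 + 2.068) / 4
R_bar = 7.237 / 4 = 1.80925
sigma_hat = R_bar / d2 = 1.80925 / 2.97 = 0.6092

0.6092


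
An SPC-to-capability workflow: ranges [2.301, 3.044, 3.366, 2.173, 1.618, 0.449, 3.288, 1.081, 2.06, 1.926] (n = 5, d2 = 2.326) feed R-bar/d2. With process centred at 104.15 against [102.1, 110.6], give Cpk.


R_bar = (2.301 + 3.044 + 3.366 + 2.173 + 1.618 + 0.449 + 3.288 + 1.081 + 2.06 + 1.926) / 10 = 2.1306
sigma = R_bar / d2 = 2.1306 / 2.326 = 0.91599312
Cp = (USL - LSL)/(6*sigma) = (110.6 - 102.1)/(6*0.91599312) = 1.5466
Cpu = (110.6 - 104.15)/(3*0.91599312) = 2.3472
Cpl = (104.15 - 102.1)/(3*0.91599312) = 0.7460
Cpk = min(Cpu, Cpl) = 0.7460

0.7460


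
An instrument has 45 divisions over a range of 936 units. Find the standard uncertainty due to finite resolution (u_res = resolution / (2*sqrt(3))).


resolution = range / divisions
resolution = 936 / 45 = 20.8
u_res = resolution / (2*sqrt(3))
u_res = 20.8 / 3.4641016
u_res = 6.0044

6.0044


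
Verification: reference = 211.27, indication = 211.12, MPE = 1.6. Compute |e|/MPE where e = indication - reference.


e = indication - reference = 211.12 - 211.27 = -0.1500
|e| = 0.1500
ratio = |e| / MPE = 0.1500 / 1.6
ratio = 0.0937

0.0937


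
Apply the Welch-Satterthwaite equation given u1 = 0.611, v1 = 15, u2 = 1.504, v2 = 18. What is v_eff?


uc = sqrt(u1^2 + u2^2) = sqrt(0.611^2 + 1.504^2) = 1.6233721
v_eff = uc^4 / (u1^4/v1 + u2^4/v2)
= 1.6233721^4 / (0.611^4/15 + 1.504^4/18)
= 6.945001 / 0.29355326
v_eff = 23.6584

23.6584


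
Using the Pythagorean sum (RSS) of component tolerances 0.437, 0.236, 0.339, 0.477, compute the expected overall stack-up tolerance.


RSS = sqrt(0.437^2 + 0.236^2 + 0.339^2 + 0.477^2)
= sqrt(0.589115)
= 0.7675

0.7675


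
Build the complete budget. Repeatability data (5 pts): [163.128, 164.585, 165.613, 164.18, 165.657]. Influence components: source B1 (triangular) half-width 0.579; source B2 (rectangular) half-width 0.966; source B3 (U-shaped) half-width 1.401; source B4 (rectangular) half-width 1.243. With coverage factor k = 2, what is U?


mean = (163.128 + 164.585 + 165.613 + 164.18 + 165.657) / 5 = 164.6326
s = sqrt(sum((x - mean)^2)/(n-1)) = 1.0584792
u_A = s / sqrt(n) = 1.0584792 / sqrt(5) = 0.47336629
u_B1 = 0.579 / sqrt(6) = 0.23637576
u_B2 = 0.966 / sqrt(3) = 0.55772036
u_B3 = 1.401 / sqrt(2) = 0.9906566
u_B4 = 1.243 / sqrt(3) = 0.71764638
uc = sqrt(0.47336629^2 + 0.23637576^2 + 0.55772036^2 + 0.9906566^2 + 0.71764638^2) = 1.4447899
U = k * uc = 2 * 1.4447899
U = 2.8896

2.8896


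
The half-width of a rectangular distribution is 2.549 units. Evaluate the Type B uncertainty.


u_B = half_width / sqrt(3)
u_B = 2.549 / 1.7320508
u_B = 1.4717

1.4717


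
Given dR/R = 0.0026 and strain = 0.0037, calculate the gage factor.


GF = (dR/R) / epsilon
= 0.0026 / 0.0037
= 0.7027

0.7027


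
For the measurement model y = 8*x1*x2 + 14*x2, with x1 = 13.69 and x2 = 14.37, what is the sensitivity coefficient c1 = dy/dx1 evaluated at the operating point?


y = 8*x1*x2 + 14*x2
dy/dx1 = 8*x2
Evaluate at x2 = 14.37: c1 = 8 * 14.37
c1 = 114.9600

114.9600


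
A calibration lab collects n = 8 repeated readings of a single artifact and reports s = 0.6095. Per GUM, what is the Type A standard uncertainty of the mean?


u_A = s / sqrt(n)
u_A = 0.6095 / sqrt(8)
u_A = 0.6095 / 2.8284271
u_A = 0.2155

0.2155


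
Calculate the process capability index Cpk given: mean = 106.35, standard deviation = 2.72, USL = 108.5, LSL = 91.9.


Cpu = (USL - mean) / (3*sigma) = (108.5 - 106.35) / (3*2.72) = 0.2635
Cpl = (mean - LSL) / (3*sigma) = (106.35 - 91.9) / (3*2.72) = 1.7708
Cpk = min(Cpu, Cpl) = 0.2635

0.2635


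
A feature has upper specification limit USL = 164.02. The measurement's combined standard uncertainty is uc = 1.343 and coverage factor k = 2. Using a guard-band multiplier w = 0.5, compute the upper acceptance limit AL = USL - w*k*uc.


U = k * uc = 2 * 1.343 = 2.686
guard band g = w * U = 0.5 * 2.686 = 1.343
AL = USL - g = 164.02 - 1.343
AL = 162.6770

162.6770


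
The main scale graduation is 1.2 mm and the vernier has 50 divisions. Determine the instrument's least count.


LC = MSD / n_div
= 1.2 / 50
= 0.0240

0.0240


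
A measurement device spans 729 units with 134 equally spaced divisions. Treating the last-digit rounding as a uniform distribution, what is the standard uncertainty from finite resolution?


resolution = range / divisions
resolution = 729 / 134 = 5.4402985
u_res = resolution / (2*sqrt(3))
u_res = 5.4402985 / 3.4641016
u_res = 1.5705

1.5705


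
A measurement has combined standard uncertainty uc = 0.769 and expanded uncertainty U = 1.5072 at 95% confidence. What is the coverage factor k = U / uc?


k = U / uc
k = 1.5072 / 0.769
k = 1.96

1.96


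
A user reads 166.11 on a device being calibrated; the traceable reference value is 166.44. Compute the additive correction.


Correction = standard - reading
= 166.44 - 166.11
= 0.3300

0.3300


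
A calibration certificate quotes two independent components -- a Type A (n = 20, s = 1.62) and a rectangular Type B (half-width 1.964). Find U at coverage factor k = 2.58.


u_A = s / sqrt(n) = 1.62 / sqrt(20) = 0.36224301
u_B = half_width / sqrt(3) = 1.964 / sqrt(3) = 1.1339159
uc = sqrt(u_A^2 + u_B^2) = sqrt(0.36224301^2 + 1.1339159^2) = 1.1903719
U = k * uc = 2.58 * 1.1903719
U = 3.0712

3.0712


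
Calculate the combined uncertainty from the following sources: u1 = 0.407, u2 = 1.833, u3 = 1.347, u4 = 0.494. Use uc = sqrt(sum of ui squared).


uc = sqrt(0.407^2 + 1.833^2 + 1.347^2 + 0.494^2)
uc = sqrt(5.583983)
uc = 2.3630

2.3630


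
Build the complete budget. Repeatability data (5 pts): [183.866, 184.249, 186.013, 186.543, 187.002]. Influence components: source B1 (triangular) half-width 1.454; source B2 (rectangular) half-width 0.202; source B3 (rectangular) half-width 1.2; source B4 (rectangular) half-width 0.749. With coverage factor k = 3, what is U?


mean = (183.866 + 184.249 + 186.013 + 186.543 + 187.002) / 5 = 185.5346
s = sqrt(sum((x - mean)^2)/(n-1)) = 1.3996422
u_A = s / sqrt(n) = 1.3996422 / sqrt(5) = 0.62593902
u_B1 = 1.454 / sqrt(6) = 0.59359301
u_B2 = 0.202 / sqrt(3) = 0.11662475
u_B3 = 1.2 / sqrt(3) = 0.69282032
u_B4 = 0.749 / sqrt(3) = 0.43243535
uc = sqrt(0.62593902^2 + 0.59359301^2 + 0.11662475^2 + 0.69282032^2 + 0.43243535^2) = 1.1936306
U = k * uc = 3 * 1.1936306
U = 3.5809

3.5809


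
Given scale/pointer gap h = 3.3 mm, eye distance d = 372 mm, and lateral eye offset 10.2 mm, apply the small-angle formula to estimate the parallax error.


error = h * offset / d
= 3.3 * 10.2 / 372
= 0.0905

0.0905


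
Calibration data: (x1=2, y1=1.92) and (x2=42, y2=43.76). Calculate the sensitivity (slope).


slope = (y2 - y1) / (x2 - x1)
= (43.76 - 1.92) / (42 - 2)
= 41.8400 / 40
= 1.0460

1.0460


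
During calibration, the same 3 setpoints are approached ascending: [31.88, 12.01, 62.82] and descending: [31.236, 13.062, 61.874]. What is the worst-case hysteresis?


|31.88 - 31.236| = 0.6440
|12.01 - 13.062| = 1.0520
|62.82 - 61.874| = 0.9460
hysteresis = max(diffs) = 1.0520

1.0520


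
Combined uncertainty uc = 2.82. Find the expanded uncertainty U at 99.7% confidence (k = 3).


U = k * uc
U = 3 * 2.82
U = 8.4600

8.4600


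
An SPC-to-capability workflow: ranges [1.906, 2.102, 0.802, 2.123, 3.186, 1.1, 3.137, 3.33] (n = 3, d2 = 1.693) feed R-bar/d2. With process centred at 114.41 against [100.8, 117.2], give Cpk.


R_bar = (1.906 + 2.102 + 0.802 + 2.123 + 3.186 + 1.1 + 3.137 + 3.33) / 8 = 2.21075
sigma = R_bar / d2 = 2.21075 / 1.693 = 1.3058181
Cp = (USL - LSL)/(6*sigma) = (117.2 - 100.8)/(6*1.3058181) = 2.0932
Cpu = (117.2 - 114.41)/(3*1.3058181) = 0.7122
Cpl = (114.41 - 100.8)/(3*1.3058181) = 3.4742
Cpk = min(Cpu, Cpl) = 0.7122

0.7122


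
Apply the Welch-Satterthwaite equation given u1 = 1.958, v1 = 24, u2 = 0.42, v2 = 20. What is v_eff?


uc = sqrt(u1^2 + u2^2) = sqrt(1.958^2 + 0.42^2) = 2.0025394
v_eff = uc^4 / (u1^4/v1 + u2^4/v2)
= 2.0025394^4 / (1.958^4/24 + 0.42^4/20)
= 16.081416 / 0.61396195
v_eff = 26.1929

26.1929


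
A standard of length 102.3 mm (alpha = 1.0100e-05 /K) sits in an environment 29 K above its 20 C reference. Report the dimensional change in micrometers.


dL = L * alpha * dT
= 102.3 * 1.0100e-05 * 29
= 0.0299637 mm
dL_um = 0.0299637 * 1000 = 29.9637 um

29.9637


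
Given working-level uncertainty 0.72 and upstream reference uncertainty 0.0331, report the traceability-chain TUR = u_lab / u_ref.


TUR = u_lab / u_ref
= 0.72 / 0.0331
= 21.7523

21.7523


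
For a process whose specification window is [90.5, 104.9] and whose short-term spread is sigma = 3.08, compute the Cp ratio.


Cp = (USL - LSL) / (6 * sigma)
= (104.9 - 90.5) / (6 * 3.08)
= 14.4000 / 18.4800
= 0.7792

0.7792


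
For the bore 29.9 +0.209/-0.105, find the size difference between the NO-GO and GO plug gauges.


GO = nominal - lower_tol (smallest hole = maximum material condition)
GO = 29.9 - 0.105 = 29.795
NO-GO = nominal + upper_tol (largest hole = least material condition)
NO-GO = 29.9 + 0.209 = 30.109
spread = NO-GO - GO = 30.109 - 29.795 = 0.3140

0.3140


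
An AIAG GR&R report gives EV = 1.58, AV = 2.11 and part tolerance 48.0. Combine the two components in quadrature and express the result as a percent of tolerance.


GRR = sqrt(EV^2 + AV^2) = sqrt(1.58^2 + 2.11^2) = 2.6360008
%GRR = GRR / tol * 100 = 2.6360008 / 48.0 * 100
%GRR = 5.4917

5.4917


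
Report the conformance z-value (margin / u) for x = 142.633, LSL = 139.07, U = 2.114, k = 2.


u = U / k = 2.114 / 2 = 1.057
margin = |LSL - x| = |139.07 - 142.633| = 3.563
z = margin / u = 3.563 / 1.057
z = 3.3709

3.3709


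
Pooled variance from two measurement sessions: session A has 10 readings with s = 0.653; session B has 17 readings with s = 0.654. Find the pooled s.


s_p = sqrt(((n1-1)*s1^2 + (n2-1)*s2^2) / (n1+n2-2))
numerator = (10-1)*0.653^2 + (17-1)*0.654^2 = 3.837681 + 6.843456 = 10.681137
denominator = 10 + 17 - 2 = 25
s_p^2 = 10.681137 / 25 = 0.42724548
s_p = sqrt(0.42724548) = 0.6536

0.6536


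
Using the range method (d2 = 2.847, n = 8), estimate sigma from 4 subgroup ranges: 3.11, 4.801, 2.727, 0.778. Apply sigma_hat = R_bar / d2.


R_bar = (3.11 + 4.801 + 2.727 + 0.778) / 4
R_bar = 11.416 / 4 = 2.854
sigma_hat = R_bar / d2 = 2.854 / 2.847 = 1.0025

1.0025


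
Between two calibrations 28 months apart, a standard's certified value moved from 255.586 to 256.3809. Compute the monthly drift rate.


rate = (v2 - v1) / months
= (256.3809 - 255.586) / 28
= 0.7949 / 28
= 0.0284

0.0284


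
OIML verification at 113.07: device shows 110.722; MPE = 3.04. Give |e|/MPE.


e = indication - reference = 110.722 - 113.07 = -2.3480
|e| = 2.3480
ratio = |e| / MPE = 2.3480 / 3.04
ratio = 0.7724

0.7724


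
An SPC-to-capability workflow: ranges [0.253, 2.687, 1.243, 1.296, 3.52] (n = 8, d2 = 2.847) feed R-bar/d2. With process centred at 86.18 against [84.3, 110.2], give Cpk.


R_bar = (0.253 + 2.687 + 1.243 + 1.296 + 3.52) / 5 = 1.7998
sigma = R_bar / d2 = 1.7998 / 2.847 = 0.63217422
Cp = (USL - LSL)/(6*sigma) = (110.2 - 84.3)/(6*0.63217422) = 6.8283
Cpu = (110.2 - 86.18)/(3*0.63217422) = 12.6653
Cpl = (86.18 - 84.3)/(3*0.63217422) = 0.9913
Cpk = min(Cpu, Cpl) = 0.9913

0.9913


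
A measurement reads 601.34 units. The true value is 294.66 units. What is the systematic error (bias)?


Systematic error = measured - true
= 601.34 - 294.66
= 306.6800

306.6800


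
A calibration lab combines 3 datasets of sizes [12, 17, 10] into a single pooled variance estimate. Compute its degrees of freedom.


nu = sum_i (n_i - 1)
nu = ((12 - 1) + (17 - 1) + (10 - 1))
nu = 11 + 16 + 9
nu = 36

36


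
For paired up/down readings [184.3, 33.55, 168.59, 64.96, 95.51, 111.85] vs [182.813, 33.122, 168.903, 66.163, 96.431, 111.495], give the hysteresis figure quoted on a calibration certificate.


|184.3 - 182.813| = 1.4870
|33.55 - 33.122| = 0.4280
|168.59 - 168.903| = 0.3130
|64.96 - 66.163| = 1.2030
|95.51 - 96.431| = 0.9210
|111.85 - 111.495| = 0.3550
hysteresis = max(diffs) = 1.4870

1.4870


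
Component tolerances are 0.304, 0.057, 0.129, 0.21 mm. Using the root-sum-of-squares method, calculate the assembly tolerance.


RSS = sqrt(0.304^2 + 0.057^2 + 0.129^2 + 0.21^2)
= sqrt(0.156406)
= 0.3955

0.3955


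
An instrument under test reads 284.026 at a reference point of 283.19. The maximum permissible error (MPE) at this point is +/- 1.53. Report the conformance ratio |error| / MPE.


e = indication - reference = 284.026 - 283.19 = 0.8360
|e| = 0.8360
ratio = |e| / MPE = 0.8360 / 1.53
ratio = 0.5464

0.5464


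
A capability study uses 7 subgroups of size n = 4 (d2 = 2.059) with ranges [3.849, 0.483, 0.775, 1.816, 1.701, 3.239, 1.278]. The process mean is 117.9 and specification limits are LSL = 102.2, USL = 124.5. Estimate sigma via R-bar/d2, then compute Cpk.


R_bar = (3.849 + 0.483 + 0.775 + 1.816 + 1.701 + 3.239 + 1.278) / 7 = 1.8772857
sigma = R_bar / d2 = 1.8772857 / 2.059 = 0.91174633
Cp = (USL - LSL)/(6*sigma) = (124.5 - 102.2)/(6*0.91174633) = 4.0764
Cpu = (124.5 - 117.9)/(3*0.91174633) = 2.4130
Cpl = (117.9 - 102.2)/(3*0.91174633) = 5.7399
Cpk = min(Cpu, Cpl) = 2.4130

2.4130


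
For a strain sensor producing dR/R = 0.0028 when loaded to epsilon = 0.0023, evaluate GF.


GF = (dR/R) / epsilon
= 0.0028 / 0.0023
= 1.2174

1.2174


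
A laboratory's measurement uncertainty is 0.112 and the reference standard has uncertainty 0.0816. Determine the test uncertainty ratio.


TUR = u_lab / u_ref
= 0.112 / 0.0816
= 1.3725

1.3725


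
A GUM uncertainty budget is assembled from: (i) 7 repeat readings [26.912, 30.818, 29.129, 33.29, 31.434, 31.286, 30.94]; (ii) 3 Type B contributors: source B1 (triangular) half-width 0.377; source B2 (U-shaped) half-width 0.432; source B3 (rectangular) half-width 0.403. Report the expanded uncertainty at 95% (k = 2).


mean = (26.912 + 30.818 + 29.129 + 33.29 + 31.434 + 31.286 + 30.94) / 7 = 30.54414286
s = sqrt(sum((x - mean)^2)/(n-1)) = 2.0128223
u_A = s / sqrt(n) = 2.0128223 / sqrt(7) = 0.76077532
u_B1 = 0.377 / sqrt(6) = 0.15390961
u_B2 = 0.432 / sqrt(2) = 0.30547013
u_B3 = 0.403 / sqrt(3) = 0.23267216
uc = sqrt(0.76077532^2 + 0.15390961^2 + 0.30547013^2 + 0.23267216^2) = 0.86597667
U = k * uc = 2 * 0.86597667
U = 1.7320

1.7320


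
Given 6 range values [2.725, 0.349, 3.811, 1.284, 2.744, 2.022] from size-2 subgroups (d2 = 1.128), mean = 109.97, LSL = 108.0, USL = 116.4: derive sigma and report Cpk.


R_bar = (2.725 + 0.349 + 3.811 + 1.284 + 2.744 + 2.022) / 6 = 2.1558333
sigma = R_bar / d2 = 2.1558333 / 1.128 = 1.9111997
Cp = (USL - LSL)/(6*sigma) = (116.4 - 108.0)/(6*1.9111997) = 0.7325
Cpu = (116.4 - 109.97)/(3*1.9111997) = 1.1215
Cpl = (109.97 - 108.0)/(3*1.9111997) = 0.3436
Cpk = min(Cpu, Cpl) = 0.3436

0.3436


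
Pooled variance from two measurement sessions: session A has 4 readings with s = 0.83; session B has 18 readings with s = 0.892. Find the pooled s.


s_p = sqrt(((n1-1)*s1^2 + (n2-1)*s2^2) / (n1+n2-2))
numerator = (4-1)*0.83^2 + (18-1)*0.892^2 = 2.0667 + 13.526288 = 15.592988
denominator = 4 + 18 - 2 = 20
s_p^2 = 15.592988 / 20 = 0.7796494
s_p = sqrt(0.7796494) = 0.8830

0.8830


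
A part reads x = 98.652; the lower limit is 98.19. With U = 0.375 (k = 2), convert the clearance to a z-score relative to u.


u = U / k = 0.375 / 2 = 0.1875
margin = |LSL - x| = |98.19 - 98.652| = 0.462
z = margin / u = 0.462 / 0.1875
z = 2.4640

2.4640


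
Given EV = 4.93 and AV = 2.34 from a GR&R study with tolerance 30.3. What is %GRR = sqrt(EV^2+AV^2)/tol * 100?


GRR = sqrt(EV^2 + AV^2) = sqrt(4.93^2 + 2.34^2) = 5.4571513
%GRR = GRR / tol * 100 = 5.4571513 / 30.3 * 100
%GRR = 18.0104

18.0104


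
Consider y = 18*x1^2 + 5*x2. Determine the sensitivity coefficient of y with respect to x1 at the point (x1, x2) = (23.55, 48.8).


y = 18*x1^2 + 5*x2
dy/dx1 = 2*18*x1
Evaluate at x1 = 23.55: c1 = 36 * 23.55
c1 = 847.8000

847.8000


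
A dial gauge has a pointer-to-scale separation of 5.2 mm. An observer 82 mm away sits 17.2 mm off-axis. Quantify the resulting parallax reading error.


error = h * offset / d
= 5.2 * 17.2 / 82
= 1.0907

1.0907
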